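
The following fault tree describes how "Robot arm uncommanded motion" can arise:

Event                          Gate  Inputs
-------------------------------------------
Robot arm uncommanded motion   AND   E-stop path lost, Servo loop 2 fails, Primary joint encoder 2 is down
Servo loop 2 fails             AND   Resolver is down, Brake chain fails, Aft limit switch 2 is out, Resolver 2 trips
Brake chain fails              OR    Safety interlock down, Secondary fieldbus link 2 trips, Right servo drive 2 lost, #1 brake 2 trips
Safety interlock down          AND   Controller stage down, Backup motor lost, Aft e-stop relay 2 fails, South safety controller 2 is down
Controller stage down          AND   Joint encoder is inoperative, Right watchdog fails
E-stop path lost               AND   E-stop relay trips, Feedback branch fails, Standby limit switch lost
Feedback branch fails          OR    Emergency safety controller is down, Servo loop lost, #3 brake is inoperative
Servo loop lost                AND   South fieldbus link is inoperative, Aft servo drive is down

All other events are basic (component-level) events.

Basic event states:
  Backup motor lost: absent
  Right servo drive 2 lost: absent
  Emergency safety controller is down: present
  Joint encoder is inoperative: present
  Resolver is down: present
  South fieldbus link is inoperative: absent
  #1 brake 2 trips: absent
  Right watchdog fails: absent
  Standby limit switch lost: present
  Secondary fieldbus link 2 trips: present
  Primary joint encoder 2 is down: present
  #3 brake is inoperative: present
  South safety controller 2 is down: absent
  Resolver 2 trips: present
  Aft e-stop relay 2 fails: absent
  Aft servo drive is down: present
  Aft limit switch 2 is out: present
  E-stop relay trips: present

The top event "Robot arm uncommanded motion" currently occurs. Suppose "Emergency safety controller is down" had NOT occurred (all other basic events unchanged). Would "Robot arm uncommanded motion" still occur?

Counterfactual: set "Emergency safety controller is down" to not occurred.
Servo loop lost [AND]: South fieldbus link is inoperative=not, Aft servo drive is down=occurs → not all inputs occur → does not occur.
Feedback branch fails [OR]: Emergency safety controller is down=not, Servo loop lost=not, #3 brake is inoperative=occurs → at least one input occurs → occurs.
E-stop path lost [AND]: E-stop relay trips=occurs, Feedback branch fails=occurs, Standby limit switch lost=occurs → all inputs occur → occurs.
Controller stage down [AND]: Joint encoder is inoperative=occurs, Right watchdog fails=not → not all inputs occur → does not occur.
Safety interlock down [AND]: Controller stage down=not, Backup motor lost=not, Aft e-stop relay 2 fails=not, South safety controller 2 is down=not → not all inputs occur → does not occur.
Brake chain fails [OR]: Safety interlock down=not, Secondary fieldbus link 2 trips=occurs, Right servo drive 2 lost=not, #1 brake 2 trips=not → at least one input occurs → occurs.
Servo loop 2 fails [AND]: Resolver is down=occurs, Brake chain fails=occurs, Aft limit switch 2 is out=occurs, Resolver 2 trips=occurs → all inputs occur → occurs.
Robot arm uncommanded motion [AND]: E-stop path lost=occurs, Servo loop 2 fails=occurs, Primary joint encoder 2 is down=occurs → all inputs occur → occurs.

Yes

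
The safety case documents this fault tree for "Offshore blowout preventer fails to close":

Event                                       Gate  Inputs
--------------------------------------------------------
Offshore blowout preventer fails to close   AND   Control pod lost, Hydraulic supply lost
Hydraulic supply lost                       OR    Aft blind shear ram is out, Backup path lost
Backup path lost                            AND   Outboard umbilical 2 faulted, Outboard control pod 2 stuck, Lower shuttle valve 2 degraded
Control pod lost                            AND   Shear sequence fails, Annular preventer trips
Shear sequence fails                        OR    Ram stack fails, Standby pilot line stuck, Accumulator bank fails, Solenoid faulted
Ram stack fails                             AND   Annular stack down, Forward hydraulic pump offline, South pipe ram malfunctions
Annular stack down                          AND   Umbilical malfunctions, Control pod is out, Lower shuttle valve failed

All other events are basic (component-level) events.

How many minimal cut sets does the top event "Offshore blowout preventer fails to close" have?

8

Annular stack down [AND]: one cut set from each child combined → 1 × 1 × 1 = 1 cut set(s).
Ram stack fails [AND]: one cut set from each child combined → 1 × 1 × 1 = 1 cut set(s).
Shear sequence fails [OR]: union of children's cut sets → 4 cut set(s).
Control pod lost [AND]: one cut set from each child combined → 4 × 1 = 4 cut set(s).
Backup path lost [AND]: one cut set from each child combined → 1 × 1 × 1 = 1 cut set(s).
Hydraulic supply lost [OR]: union of children's cut sets → 2 cut set(s).
Offshore blowout preventer fails to close [AND]: one cut set from each child combined → 4 × 2 = 8 cut set(s).
Minimal cut sets: {Aft blind shear ram is out, Annular preventer trips, Control pod is out, Forward hydraulic pump offline, Lower shuttle valve failed, South pipe ram malfunctions, Umbilical malfunctions}; {Annular preventer trips, Control pod is out, Forward hydraulic pump offline, Lower shuttle valve 2 degraded, Lower shuttle valve failed, Outboard control pod 2 stuck, Outboard umbilical 2 faulted, South pipe ram malfunctions, Umbilical malfunctions}; {Aft blind shear ram is out, Annular preventer trips, Standby pilot line stuck}; {Annular preventer trips, Lower shuttle valve 2 degraded, Outboard control pod 2 stuck, Outboard umbilical 2 faulted, Standby pilot line stuck}; {Accumulator bank fails, Aft blind shear ram is out, Annular preventer trips}; {Accumulator bank fails, Annular preventer trips, Lower shuttle valve 2 degraded, Outboard control pod 2 stuck, Outboard umbilical 2 faulted}; {Aft blind shear ram is out, Annular preventer trips, Solenoid faulted}; {Annular preventer trips, Lower shuttle valve 2 degraded, Outboard control pod 2 stuck, Outboard umbilical 2 faulted, Solenoid faulted}.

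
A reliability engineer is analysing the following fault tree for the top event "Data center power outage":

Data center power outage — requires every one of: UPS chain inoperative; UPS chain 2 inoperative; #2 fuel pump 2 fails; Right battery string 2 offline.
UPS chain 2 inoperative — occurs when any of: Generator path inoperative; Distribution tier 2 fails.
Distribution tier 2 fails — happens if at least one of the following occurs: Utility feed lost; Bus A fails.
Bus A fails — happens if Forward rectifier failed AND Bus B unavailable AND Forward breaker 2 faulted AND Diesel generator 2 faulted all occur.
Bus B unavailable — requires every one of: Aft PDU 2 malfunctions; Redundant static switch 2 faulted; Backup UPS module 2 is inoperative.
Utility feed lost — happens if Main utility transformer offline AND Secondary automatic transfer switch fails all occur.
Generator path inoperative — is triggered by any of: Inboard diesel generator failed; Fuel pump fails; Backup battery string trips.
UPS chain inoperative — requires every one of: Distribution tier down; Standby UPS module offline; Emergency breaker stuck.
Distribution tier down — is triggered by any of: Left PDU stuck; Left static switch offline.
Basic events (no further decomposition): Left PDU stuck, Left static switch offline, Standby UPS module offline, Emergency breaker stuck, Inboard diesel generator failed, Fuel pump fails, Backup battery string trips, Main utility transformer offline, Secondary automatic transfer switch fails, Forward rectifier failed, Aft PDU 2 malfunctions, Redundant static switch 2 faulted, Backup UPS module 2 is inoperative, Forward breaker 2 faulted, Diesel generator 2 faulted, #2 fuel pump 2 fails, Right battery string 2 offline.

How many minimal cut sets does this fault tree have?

10

Distribution tier down [OR]: union of children's cut sets → 2 cut set(s).
UPS chain inoperative [AND]: one cut set from each child combined → 2 × 1 × 1 = 2 cut set(s).
Generator path inoperative [OR]: union of children's cut sets → 3 cut set(s).
Utility feed lost [AND]: one cut set from each child combined → 1 × 1 = 1 cut set(s).
Bus B unavailable [AND]: one cut set from each child combined → 1 × 1 × 1 = 1 cut set(s).
Bus A fails [AND]: one cut set from each child combined → 1 × 1 × 1 × 1 = 1 cut set(s).
Distribution tier 2 fails [OR]: union of children's cut sets → 2 cut set(s).
UPS chain 2 inoperative [OR]: union of children's cut sets → 5 cut set(s).
Data center power outage [AND]: one cut set from each child combined → 2 × 5 × 1 × 1 = 10 cut set(s).
Minimal cut sets: {#2 fuel pump 2 fails, Emergency breaker stuck, Inboard diesel generator failed, Left PDU stuck, Right battery string 2 offline, Standby UPS module offline}; {#2 fuel pump 2 fails, Emergency breaker stuck, Fuel pump fails, Left PDU stuck, Right battery string 2 offline, Standby UPS module offline}; {#2 fuel pump 2 fails, Backup battery string trips, Emergency breaker stuck, Left PDU stuck, Right battery string 2 offline, Standby UPS module offline}; {#2 fuel pump 2 fails, Emergency breaker stuck, Left PDU stuck, Main utility transformer offline, Right battery string 2 offline, Secondary automatic transfer switch fails, Standby UPS module offline}; {#2 fuel pump 2 fails, Aft PDU 2 malfunctions, Backup UPS module 2 is inoperative, Diesel generator 2 faulted, Emergency breaker stuck, Forward breaker 2 faulted, Forward rectifier failed, Left PDU stuck, Redundant static switch 2 faulted, Right battery string 2 offline, Standby UPS module offline}; {#2 fuel pump 2 fails, Emergency breaker stuck, Inboard diesel generator failed, Left static switch offline, Right battery string 2 offline, Standby UPS module offline}; {#2 fuel pump 2 fails, Emergency breaker stuck, Fuel pump fails, Left static switch offline, Right battery string 2 offline, Standby UPS module offline}; {#2 fuel pump 2 fails, Backup battery string trips, Emergency breaker stuck, Left static switch offline, Right battery string 2 offline, Standby UPS module offline}; {#2 fuel pump 2 fails, Emergency breaker stuck, Left static switch offline, Main utility transformer offline, Right battery string 2 offline, Secondary automatic transfer switch fails, Standby UPS module offline}; {#2 fuel pump 2 fails, Aft PDU 2 malfunctions, Backup UPS module 2 is inoperative, Diesel generator 2 faulted, Emergency breaker stuck, Forward breaker 2 faulted, Forward rectifier failed, Left static switch offline, Redundant static switch 2 faulted, Right battery string 2 offline, Standby UPS module offline}.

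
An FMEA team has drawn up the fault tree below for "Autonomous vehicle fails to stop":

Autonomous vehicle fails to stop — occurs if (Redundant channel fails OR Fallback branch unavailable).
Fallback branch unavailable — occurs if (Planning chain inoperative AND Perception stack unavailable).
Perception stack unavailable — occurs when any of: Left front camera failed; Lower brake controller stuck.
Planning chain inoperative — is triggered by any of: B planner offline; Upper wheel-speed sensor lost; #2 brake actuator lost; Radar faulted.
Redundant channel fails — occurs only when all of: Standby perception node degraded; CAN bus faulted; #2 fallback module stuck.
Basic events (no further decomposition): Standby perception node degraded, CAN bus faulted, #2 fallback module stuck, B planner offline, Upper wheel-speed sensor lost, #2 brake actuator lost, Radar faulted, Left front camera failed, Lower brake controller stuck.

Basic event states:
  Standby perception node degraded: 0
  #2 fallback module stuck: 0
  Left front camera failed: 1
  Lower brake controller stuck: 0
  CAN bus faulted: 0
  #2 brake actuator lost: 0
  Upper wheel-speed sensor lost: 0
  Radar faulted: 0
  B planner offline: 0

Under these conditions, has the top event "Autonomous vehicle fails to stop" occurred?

Redundant channel fails [AND]: Standby perception node degraded=not, CAN bus faulted=not, #2 fallback module stuck=not → not all inputs occur → does not occur.
Planning chain inoperative [OR]: B planner offline=not, Upper wheel-speed sensor lost=not, #2 brake actuator lost=not, Radar faulted=not → no input occurs → does not occur.
Perception stack unavailable [OR]: Left front camera failed=occurs, Lower brake controller stuck=not → at least one input occurs → occurs.
Fallback branch unavailable [AND]: Planning chain inoperative=not, Perception stack unavailable=occurs → not all inputs occur → does not occur.
Autonomous vehicle fails to stop [OR]: Redundant channel fails=not, Fallback branch unavailable=not → no input occurs → does not occur.

No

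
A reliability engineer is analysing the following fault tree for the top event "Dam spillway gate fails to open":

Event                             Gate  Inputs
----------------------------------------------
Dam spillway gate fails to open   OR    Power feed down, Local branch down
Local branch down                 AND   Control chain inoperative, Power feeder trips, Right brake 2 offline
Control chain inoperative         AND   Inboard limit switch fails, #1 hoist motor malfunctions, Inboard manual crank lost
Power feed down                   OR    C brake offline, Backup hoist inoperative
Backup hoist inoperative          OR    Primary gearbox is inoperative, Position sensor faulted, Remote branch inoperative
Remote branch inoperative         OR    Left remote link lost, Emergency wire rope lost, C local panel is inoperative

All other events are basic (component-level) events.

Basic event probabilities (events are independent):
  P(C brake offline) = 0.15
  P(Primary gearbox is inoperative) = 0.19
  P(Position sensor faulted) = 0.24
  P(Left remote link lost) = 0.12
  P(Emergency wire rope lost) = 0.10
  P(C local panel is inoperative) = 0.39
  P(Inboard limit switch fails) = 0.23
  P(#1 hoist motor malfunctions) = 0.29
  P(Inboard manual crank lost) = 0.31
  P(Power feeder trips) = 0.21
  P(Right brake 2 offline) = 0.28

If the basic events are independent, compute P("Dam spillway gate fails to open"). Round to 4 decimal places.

P(Remote branch inoperative) [OR] = 1 − (1−0.12) × (1−0.10) × (1−0.39) = 0.516880
P(Backup hoist inoperative) [OR] = 1 − (1−0.19) × (1−0.24) × (1−0.516880) = 0.702591
P(Power feed down) [OR] = 1 − (1−0.15) × (1−0.702591) = 0.747202
P(Control chain inoperative) [AND] = 0.23 × 0.29 × 0.31 = 0.020677
P(Local branch down) [AND] = 0.020677 × 0.21 × 0.28 = 0.001216
P(Dam spillway gate fails to open) [OR] = 1 − (1−0.747202) × (1−0.001216) = 0.747509
Rounded to 4 decimal places: P(Dam spillway gate fails to open) ≈ 0.7475.

0.7475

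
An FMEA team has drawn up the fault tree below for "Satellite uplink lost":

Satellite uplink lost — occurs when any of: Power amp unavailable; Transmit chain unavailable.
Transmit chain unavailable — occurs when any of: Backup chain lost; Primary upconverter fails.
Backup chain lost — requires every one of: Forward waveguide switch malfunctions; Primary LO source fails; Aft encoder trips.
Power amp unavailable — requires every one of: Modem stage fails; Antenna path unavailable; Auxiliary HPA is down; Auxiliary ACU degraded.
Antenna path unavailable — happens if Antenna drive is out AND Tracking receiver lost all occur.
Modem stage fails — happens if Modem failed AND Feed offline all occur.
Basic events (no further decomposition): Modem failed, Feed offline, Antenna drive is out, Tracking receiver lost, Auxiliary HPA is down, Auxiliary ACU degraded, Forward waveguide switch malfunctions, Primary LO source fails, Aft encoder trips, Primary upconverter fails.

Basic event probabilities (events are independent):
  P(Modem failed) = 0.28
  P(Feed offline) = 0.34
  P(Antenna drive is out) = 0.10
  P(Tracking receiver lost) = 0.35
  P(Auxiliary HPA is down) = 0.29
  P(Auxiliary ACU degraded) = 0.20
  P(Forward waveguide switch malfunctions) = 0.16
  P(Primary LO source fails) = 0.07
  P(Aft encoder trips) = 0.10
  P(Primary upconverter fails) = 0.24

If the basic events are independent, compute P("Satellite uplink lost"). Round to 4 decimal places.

P(Modem stage fails) [AND] = 0.28 × 0.34 = 0.095200
P(Antenna path unavailable) [AND] = 0.10 × 0.35 = 0.035000
P(Power amp unavailable) [AND] = 0.095200 × 0.035000 × 0.29 × 0.20 = 0.000193
P(Backup chain lost) [AND] = 0.16 × 0.07 × 0.10 = 0.001120
P(Transmit chain unavailable) [OR] = 1 − (1−0.001120) × (1−0.24) = 0.240851
P(Satellite uplink lost) [OR] = 1 − (1−0.000193) × (1−0.240851) = 0.240998
Rounded to 4 decimal places: P(Satellite uplink lost) ≈ 0.2410.

0.2410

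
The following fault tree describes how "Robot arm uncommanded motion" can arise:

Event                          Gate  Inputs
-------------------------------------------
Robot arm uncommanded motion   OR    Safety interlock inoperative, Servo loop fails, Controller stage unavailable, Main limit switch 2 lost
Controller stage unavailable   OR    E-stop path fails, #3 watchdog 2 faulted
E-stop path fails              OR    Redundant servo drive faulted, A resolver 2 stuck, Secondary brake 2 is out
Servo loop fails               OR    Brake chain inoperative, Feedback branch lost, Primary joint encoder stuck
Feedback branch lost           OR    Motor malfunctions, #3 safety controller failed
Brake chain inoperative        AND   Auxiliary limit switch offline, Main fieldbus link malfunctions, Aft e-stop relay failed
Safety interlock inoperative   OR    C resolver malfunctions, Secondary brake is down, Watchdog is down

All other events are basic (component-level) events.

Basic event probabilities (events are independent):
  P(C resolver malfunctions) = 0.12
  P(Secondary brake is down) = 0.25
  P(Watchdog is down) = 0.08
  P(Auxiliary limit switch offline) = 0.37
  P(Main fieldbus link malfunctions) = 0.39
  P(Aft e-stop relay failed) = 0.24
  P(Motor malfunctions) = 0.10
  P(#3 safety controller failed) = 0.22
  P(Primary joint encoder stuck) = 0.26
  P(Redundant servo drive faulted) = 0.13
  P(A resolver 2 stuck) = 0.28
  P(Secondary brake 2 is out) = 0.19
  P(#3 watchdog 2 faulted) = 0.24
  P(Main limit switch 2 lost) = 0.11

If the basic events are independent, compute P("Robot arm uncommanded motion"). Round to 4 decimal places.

0.8955

P(Safety interlock inoperative) [OR] = 1 − (1−0.12) × (1−0.25) × (1−0.08) = 0.392800
P(Brake chain inoperative) [AND] = 0.37 × 0.39 × 0.24 = 0.034632
P(Feedback branch lost) [OR] = 1 − (1−0.10) × (1−0.22) = 0.298000
P(Servo loop fails) [OR] = 1 − (1−0.034632) × (1−0.298000) × (1−0.26) = 0.498511
P(E-stop path fails) [OR] = 1 − (1−0.13) × (1−0.28) × (1−0.19) = 0.492616
P(Controller stage unavailable) [OR] = 1 − (1−0.492616) × (1−0.24) = 0.614388
P(Robot arm uncommanded motion) [OR] = 1 − (1−0.392800) × (1−0.498511) × (1−0.614388) × (1−0.11) = 0.895496
Rounded to 4 decimal places: P(Robot arm uncommanded motion) ≈ 0.8955.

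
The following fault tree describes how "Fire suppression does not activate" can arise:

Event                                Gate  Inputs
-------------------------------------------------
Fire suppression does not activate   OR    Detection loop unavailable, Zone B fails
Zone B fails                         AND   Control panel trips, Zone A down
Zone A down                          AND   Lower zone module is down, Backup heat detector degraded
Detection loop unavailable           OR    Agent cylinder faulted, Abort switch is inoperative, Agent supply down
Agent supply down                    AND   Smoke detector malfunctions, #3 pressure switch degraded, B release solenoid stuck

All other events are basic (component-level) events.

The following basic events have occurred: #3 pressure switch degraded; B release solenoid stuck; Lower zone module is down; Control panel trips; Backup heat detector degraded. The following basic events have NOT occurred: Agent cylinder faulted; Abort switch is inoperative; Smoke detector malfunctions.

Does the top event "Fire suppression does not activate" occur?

Yes

Agent supply down [AND]: Smoke detector malfunctions=not, #3 pressure switch degraded=occurs, B release solenoid stuck=occurs → not all inputs occur → does not occur.
Detection loop unavailable [OR]: Agent cylinder faulted=not, Abort switch is inoperative=not, Agent supply down=not → no input occurs → does not occur.
Zone A down [AND]: Lower zone module is down=occurs, Backup heat detector degraded=occurs → all inputs occur → occurs.
Zone B fails [AND]: Control panel trips=occurs, Zone A down=occurs → all inputs occur → occurs.
Fire suppression does not activate [OR]: Detection loop unavailable=not, Zone B fails=occurs → at least one input occurs → occurs.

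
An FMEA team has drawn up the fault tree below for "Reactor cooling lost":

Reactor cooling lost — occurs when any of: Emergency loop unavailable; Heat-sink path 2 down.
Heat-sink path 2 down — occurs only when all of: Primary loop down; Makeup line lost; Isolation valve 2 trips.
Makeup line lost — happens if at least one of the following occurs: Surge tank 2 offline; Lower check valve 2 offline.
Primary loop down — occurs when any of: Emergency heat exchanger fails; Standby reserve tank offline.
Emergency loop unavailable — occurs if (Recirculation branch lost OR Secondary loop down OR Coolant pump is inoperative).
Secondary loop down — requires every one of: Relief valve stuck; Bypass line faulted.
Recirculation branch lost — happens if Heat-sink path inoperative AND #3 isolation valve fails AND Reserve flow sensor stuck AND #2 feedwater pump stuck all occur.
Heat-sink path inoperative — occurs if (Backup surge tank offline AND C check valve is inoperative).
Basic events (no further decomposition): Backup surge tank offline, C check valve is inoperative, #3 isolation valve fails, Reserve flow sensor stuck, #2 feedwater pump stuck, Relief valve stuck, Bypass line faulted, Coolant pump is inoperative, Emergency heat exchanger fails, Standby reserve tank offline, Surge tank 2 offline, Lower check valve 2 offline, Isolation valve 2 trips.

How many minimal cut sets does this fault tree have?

Heat-sink path inoperative [AND]: one cut set from each child combined → 1 × 1 = 1 cut set(s).
Recirculation branch lost [AND]: one cut set from each child combined → 1 × 1 × 1 × 1 = 1 cut set(s).
Secondary loop down [AND]: one cut set from each child combined → 1 × 1 = 1 cut set(s).
Emergency loop unavailable [OR]: union of children's cut sets → 3 cut set(s).
Primary loop down [OR]: union of children's cut sets → 2 cut set(s).
Makeup line lost [OR]: union of children's cut sets → 2 cut set(s).
Heat-sink path 2 down [AND]: one cut set from each child combined → 2 × 2 × 1 = 4 cut set(s).
Reactor cooling lost [OR]: union of children's cut sets → 7 cut set(s).
Minimal cut sets: {#2 feedwater pump stuck, #3 isolation valve fails, Backup surge tank offline, C check valve is inoperative, Reserve flow sensor stuck}; {Bypass line faulted, Relief valve stuck}; {Coolant pump is inoperative}; {Emergency heat exchanger fails, Isolation valve 2 trips, Surge tank 2 offline}; {Emergency heat exchanger fails, Isolation valve 2 trips, Lower check valve 2 offline}; {Isolation valve 2 trips, Standby reserve tank offline, Surge tank 2 offline}; {Isolation valve 2 trips, Lower check valve 2 offline, Standby reserve tank offline}.

7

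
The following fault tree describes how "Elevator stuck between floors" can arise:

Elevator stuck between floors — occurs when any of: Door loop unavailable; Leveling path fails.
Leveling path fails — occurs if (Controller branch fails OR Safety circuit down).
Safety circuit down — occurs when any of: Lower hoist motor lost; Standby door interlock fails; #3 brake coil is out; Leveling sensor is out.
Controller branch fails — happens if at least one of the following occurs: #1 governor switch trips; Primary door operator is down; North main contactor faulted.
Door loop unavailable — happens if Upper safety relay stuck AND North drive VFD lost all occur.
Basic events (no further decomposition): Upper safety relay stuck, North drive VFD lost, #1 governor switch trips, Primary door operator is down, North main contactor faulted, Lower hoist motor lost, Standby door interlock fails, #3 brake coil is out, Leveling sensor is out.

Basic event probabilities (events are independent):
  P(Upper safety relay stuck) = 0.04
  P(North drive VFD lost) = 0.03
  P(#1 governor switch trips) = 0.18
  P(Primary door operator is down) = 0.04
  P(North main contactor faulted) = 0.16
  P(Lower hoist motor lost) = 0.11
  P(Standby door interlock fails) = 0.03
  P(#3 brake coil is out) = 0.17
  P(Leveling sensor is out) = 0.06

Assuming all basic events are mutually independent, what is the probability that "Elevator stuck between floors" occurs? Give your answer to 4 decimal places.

P(Door loop unavailable) [AND] = 0.04 × 0.03 = 0.001200
P(Controller branch fails) [OR] = 1 − (1−0.18) × (1−0.04) × (1−0.16) = 0.338752
P(Safety circuit down) [OR] = 1 − (1−0.11) × (1−0.03) × (1−0.17) × (1−0.06) = 0.326453
P(Leveling path fails) [OR] = 1 − (1−0.338752) × (1−0.326453) = 0.554618
P(Elevator stuck between floors) [OR] = 1 − (1−0.001200) × (1−0.554618) = 0.555152
Rounded to 4 decimal places: P(Elevator stuck between floors) ≈ 0.5552.

0.5552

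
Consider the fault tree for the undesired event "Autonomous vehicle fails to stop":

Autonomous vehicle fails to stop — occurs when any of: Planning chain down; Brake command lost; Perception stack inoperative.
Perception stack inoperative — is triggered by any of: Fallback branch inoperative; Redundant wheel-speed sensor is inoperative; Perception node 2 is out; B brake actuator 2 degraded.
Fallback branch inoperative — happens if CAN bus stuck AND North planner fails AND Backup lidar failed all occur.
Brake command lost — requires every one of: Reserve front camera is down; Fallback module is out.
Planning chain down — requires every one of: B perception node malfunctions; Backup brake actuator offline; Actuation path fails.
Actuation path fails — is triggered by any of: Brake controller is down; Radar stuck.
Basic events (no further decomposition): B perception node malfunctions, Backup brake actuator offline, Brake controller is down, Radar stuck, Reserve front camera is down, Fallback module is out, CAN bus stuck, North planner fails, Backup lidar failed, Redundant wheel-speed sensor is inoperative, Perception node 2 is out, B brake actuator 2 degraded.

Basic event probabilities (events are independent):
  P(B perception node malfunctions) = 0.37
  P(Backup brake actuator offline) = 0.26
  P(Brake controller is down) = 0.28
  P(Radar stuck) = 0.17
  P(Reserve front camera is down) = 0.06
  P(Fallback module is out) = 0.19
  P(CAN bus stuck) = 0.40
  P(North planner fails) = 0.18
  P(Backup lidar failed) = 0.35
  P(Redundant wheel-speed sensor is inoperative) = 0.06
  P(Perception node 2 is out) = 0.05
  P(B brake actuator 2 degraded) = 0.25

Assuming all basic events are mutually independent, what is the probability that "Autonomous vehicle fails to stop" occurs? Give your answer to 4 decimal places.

0.3796

P(Actuation path fails) [OR] = 1 − (1−0.28) × (1−0.17) = 0.402400
P(Planning chain down) [AND] = 0.37 × 0.26 × 0.402400 = 0.038711
P(Brake command lost) [AND] = 0.06 × 0.19 = 0.011400
P(Fallback branch inoperative) [AND] = 0.40 × 0.18 × 0.35 = 0.025200
P(Perception stack inoperative) [OR] = 1 − (1−0.025200) × (1−0.06) × (1−0.05) × (1−0.25) = 0.347128
P(Autonomous vehicle fails to stop) [OR] = 1 − (1−0.038711) × (1−0.011400) × (1−0.347128) = 0.379556
Rounded to 4 decimal places: P(Autonomous vehicle fails to stop) ≈ 0.3796.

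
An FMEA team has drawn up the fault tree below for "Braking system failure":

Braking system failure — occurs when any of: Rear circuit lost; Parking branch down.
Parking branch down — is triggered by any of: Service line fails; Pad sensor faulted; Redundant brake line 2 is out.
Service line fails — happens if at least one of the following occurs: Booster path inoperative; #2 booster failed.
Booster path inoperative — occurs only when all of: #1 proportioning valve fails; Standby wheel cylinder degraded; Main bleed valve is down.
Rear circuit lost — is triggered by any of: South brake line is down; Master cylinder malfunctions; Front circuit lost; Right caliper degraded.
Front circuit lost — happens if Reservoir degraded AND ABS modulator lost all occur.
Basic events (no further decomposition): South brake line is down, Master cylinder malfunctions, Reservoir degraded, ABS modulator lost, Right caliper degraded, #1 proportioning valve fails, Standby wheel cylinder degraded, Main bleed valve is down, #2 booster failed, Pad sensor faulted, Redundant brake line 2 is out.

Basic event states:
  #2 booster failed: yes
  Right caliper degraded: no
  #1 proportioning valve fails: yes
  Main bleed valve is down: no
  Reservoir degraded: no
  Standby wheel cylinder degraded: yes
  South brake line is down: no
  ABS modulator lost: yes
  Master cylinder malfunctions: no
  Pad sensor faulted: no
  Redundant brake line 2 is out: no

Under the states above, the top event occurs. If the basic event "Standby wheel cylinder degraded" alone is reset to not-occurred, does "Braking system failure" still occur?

Counterfactual: set "Standby wheel cylinder degraded" to not occurred.
Front circuit lost [AND]: Reservoir degraded=not, ABS modulator lost=occurs → not all inputs occur → does not occur.
Rear circuit lost [OR]: South brake line is down=not, Master cylinder malfunctions=not, Front circuit lost=not, Right caliper degraded=not → no input occurs → does not occur.
Booster path inoperative [AND]: #1 proportioning valve fails=occurs, Standby wheel cylinder degraded=not, Main bleed valve is down=not → not all inputs occur → does not occur.
Service line fails [OR]: Booster path inoperative=not, #2 booster failed=occurs → at least one input occurs → occurs.
Parking branch down [OR]: Service line fails=occurs, Pad sensor faulted=not, Redundant brake line 2 is out=not → at least one input occurs → occurs.
Braking system failure [OR]: Rear circuit lost=not, Parking branch down=occurs → at least one input occurs → occurs.

Yes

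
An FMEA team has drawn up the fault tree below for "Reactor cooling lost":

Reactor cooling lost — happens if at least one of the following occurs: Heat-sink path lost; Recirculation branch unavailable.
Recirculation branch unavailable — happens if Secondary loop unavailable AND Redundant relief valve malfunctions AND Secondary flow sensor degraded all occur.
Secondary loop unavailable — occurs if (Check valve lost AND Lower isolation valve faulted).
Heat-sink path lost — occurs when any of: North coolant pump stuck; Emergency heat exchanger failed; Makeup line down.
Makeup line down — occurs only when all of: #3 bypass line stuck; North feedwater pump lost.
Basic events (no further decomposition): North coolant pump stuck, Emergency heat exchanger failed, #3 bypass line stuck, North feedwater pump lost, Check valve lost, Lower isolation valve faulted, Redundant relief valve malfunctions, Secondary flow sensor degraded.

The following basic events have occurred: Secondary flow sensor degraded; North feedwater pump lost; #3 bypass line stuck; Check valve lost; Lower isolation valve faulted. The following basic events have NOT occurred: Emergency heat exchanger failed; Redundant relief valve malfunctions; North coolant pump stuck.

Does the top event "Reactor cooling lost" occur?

Makeup line down [AND]: #3 bypass line stuck=occurs, North feedwater pump lost=occurs → all inputs occur → occurs.
Heat-sink path lost [OR]: North coolant pump stuck=not, Emergency heat exchanger failed=not, Makeup line down=occurs → at least one input occurs → occurs.
Secondary loop unavailable [AND]: Check valve lost=occurs, Lower isolation valve faulted=occurs → all inputs occur → occurs.
Recirculation branch unavailable [AND]: Secondary loop unavailable=occurs, Redundant relief valve malfunctions=not, Secondary flow sensor degraded=occurs → not all inputs occur → does not occur.
Reactor cooling lost [OR]: Heat-sink path lost=occurs, Recirculation branch unavailable=not → at least one input occurs → occurs.

Yes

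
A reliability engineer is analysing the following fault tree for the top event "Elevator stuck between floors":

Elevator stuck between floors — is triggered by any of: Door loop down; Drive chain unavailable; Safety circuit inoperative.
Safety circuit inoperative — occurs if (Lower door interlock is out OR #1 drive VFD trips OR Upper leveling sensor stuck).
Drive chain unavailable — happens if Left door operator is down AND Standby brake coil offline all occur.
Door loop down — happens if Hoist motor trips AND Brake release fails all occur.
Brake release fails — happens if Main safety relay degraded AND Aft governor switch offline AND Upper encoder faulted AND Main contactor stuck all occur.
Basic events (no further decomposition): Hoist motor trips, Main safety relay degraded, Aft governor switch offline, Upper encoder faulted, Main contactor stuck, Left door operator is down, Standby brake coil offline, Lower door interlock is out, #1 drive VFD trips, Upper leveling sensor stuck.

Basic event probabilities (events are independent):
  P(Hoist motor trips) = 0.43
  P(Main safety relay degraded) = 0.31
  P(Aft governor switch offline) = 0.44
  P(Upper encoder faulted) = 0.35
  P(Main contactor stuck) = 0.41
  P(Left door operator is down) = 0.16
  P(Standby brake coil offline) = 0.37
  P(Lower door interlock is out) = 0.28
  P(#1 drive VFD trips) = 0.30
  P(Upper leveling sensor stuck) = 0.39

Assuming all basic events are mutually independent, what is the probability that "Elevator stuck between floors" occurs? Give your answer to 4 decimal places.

0.7132

P(Brake release fails) [AND] = 0.31 × 0.44 × 0.35 × 0.41 = 0.019573
P(Door loop down) [AND] = 0.43 × 0.019573 = 0.008416
P(Drive chain unavailable) [AND] = 0.16 × 0.37 = 0.059200
P(Safety circuit inoperative) [OR] = 1 − (1−0.28) × (1−0.30) × (1−0.39) = 0.692560
P(Elevator stuck between floors) [OR] = 1 − (1−0.008416) × (1−0.059200) × (1−0.692560) = 0.713195
Rounded to 4 decimal places: P(Elevator stuck between floors) ≈ 0.7132.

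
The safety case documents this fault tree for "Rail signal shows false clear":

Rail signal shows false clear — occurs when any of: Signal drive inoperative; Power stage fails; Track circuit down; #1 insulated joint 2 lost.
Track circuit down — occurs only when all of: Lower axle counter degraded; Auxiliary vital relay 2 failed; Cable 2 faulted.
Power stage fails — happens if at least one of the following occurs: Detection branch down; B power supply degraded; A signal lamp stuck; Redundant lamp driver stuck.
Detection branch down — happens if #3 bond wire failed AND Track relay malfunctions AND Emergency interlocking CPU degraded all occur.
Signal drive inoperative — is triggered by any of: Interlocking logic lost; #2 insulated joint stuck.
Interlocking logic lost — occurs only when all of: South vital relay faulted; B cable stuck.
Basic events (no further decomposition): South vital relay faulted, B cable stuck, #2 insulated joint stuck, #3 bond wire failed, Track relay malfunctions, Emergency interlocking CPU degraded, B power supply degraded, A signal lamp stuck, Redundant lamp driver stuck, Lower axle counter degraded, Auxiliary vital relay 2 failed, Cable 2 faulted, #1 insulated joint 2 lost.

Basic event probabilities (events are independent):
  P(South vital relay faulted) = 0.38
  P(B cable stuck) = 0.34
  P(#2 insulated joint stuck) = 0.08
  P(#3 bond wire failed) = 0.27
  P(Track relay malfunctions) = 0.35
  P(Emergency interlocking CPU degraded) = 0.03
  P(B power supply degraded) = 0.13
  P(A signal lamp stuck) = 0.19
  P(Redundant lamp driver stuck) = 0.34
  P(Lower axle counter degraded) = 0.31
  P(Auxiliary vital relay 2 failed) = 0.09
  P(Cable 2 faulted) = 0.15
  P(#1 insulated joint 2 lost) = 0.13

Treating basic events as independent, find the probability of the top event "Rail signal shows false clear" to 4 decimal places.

P(Interlocking logic lost) [AND] = 0.38 × 0.34 = 0.129200
P(Signal drive inoperative) [OR] = 1 − (1−0.129200) × (1−0.08) = 0.198864
P(Detection branch down) [AND] = 0.27 × 0.35 × 0.03 = 0.002835
P(Power stage fails) [OR] = 1 − (1−0.002835) × (1−0.13) × (1−0.19) × (1−0.34) = 0.536217
P(Track circuit down) [AND] = 0.31 × 0.09 × 0.15 = 0.004185
P(Rail signal shows false clear) [OR] = 1 − (1−0.198864) × (1−0.536217) × (1−0.004185) × (1−0.13) = 0.678101
Rounded to 4 decimal places: P(Rail signal shows false clear) ≈ 0.6781.

0.6781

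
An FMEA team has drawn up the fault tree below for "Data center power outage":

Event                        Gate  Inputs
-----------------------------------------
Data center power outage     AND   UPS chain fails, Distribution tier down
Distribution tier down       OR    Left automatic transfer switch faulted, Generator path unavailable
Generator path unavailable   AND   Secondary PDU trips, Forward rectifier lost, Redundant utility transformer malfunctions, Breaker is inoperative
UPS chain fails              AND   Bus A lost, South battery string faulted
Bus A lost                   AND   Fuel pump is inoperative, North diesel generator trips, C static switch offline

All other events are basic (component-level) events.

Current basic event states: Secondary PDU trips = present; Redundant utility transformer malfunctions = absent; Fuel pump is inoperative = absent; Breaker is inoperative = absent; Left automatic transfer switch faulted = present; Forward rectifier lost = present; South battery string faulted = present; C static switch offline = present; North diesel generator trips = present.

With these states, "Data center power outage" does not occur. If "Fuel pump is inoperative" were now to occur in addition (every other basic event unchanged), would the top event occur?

Yes

Counterfactual: set "Fuel pump is inoperative" to occurred.
Bus A lost [AND]: Fuel pump is inoperative=occurs, North diesel generator trips=occurs, C static switch offline=occurs → all inputs occur → occurs.
UPS chain fails [AND]: Bus A lost=occurs, South battery string faulted=occurs → all inputs occur → occurs.
Generator path unavailable [AND]: Secondary PDU trips=occurs, Forward rectifier lost=occurs, Redundant utility transformer malfunctions=not, Breaker is inoperative=not → not all inputs occur → does not occur.
Distribution tier down [OR]: Left automatic transfer switch faulted=occurs, Generator path unavailable=not → at least one input occurs → occurs.
Data center power outage [AND]: UPS chain fails=occurs, Distribution tier down=occurs → all inputs occur → occurs.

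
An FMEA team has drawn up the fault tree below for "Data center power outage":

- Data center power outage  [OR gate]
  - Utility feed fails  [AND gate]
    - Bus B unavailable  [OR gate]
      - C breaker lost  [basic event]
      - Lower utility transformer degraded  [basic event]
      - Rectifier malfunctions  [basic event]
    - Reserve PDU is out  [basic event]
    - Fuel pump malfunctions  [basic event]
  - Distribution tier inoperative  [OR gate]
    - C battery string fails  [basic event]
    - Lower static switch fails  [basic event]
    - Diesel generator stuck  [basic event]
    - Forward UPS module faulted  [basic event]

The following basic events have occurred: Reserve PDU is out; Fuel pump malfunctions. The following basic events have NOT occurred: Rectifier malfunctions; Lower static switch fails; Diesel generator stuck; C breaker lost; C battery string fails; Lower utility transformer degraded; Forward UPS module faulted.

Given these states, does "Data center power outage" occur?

Bus B unavailable [OR]: C breaker lost=not, Lower utility transformer degraded=not, Rectifier malfunctions=not → no input occurs → does not occur.
Utility feed fails [AND]: Bus B unavailable=not, Reserve PDU is out=occurs, Fuel pump malfunctions=occurs → not all inputs occur → does not occur.
Distribution tier inoperative [OR]: C battery string fails=not, Lower static switch fails=not, Diesel generator stuck=not, Forward UPS module faulted=not → no input occurs → does not occur.
Data center power outage [OR]: Utility feed fails=not, Distribution tier inoperative=not → no input occurs → does not occur.

No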